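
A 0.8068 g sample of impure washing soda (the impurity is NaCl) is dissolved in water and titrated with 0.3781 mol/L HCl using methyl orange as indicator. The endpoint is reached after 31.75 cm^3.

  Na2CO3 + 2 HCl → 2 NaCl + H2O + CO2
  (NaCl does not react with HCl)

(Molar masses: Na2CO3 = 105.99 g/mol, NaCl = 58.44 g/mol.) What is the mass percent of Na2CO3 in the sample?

78.85 %

n(HCl) = 0.03175 × 0.3781 = 0.01200 mol
Let x = n(Na2CO3), y = n(NaCl).
Titrant: 2x = 0.01200;  mass: 105.99x + 58.44y = 0.8068
Solving, x = 6.002 × 10^-3 mol, y = 2.919 × 10^-3 mol
mass of Na2CO3 = 6.002 × 10^-3 × 105.99 = 0.6362 g
% Na2CO3 = 0.6362 / 0.8068 × 100 = 78.85 %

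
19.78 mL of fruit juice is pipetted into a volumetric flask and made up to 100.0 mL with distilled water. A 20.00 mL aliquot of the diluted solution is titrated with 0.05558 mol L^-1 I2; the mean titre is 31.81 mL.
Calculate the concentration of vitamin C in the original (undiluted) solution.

0.4469 mol/L

C6H8O6 + I2 → C6H6O6 + 2 HI
n(I2) = 0.03181 × 0.05558 = 1.768 × 10^-3 mol
n(C6H8O6) in the aliquot = 1.768 × 10^-3 mol (1:1 ratio)
[C6H8O6]_dilute = 1.768 × 10^-3 / 0.02000 = 0.08840 mol/L
Dilution factor = 100.0 / 19.78 = 5.056
[C6H8O6]_stock = 0.08840 × 5.056 = 0.4469 mol/L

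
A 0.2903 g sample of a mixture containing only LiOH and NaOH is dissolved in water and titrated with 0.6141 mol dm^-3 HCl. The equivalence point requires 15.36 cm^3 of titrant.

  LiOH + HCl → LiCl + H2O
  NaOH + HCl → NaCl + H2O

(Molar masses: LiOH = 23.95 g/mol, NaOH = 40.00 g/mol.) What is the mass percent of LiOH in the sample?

n(HCl) = 0.01536 × 0.6141 = 9.433 × 10^-3 mol
Let x = n(LiOH), y = n(NaOH).
Titrant: 1x + 1y = 9.433 × 10^-3;  mass: 23.95x + 40.00y = 0.2903
Solving, x = 5.421 × 10^-3 mol, y = 4.012 × 10^-3 mol
mass of LiOH = 5.421 × 10^-3 × 23.95 = 0.1298 g
% LiOH = 0.1298 / 0.2903 × 100 = 44.72 %

44.72 %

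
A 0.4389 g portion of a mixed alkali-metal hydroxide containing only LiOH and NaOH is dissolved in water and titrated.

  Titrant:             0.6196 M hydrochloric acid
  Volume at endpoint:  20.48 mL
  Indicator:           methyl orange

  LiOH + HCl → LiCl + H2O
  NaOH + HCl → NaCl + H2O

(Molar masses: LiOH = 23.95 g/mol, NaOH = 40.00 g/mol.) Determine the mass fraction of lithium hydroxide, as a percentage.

n(HCl) = 0.02048 × 0.6196 = 0.01269 mol
Let x = n(LiOH), y = n(NaOH).
Titrant: 1x + 1y = 0.01269;  mass: 23.95x + 40.00y = 0.4389
Solving, x = 4.279 × 10^-3 mol, y = 8.411 × 10^-3 mol
mass of LiOH = 4.279 × 10^-3 × 23.95 = 0.1025 g
% LiOH = 0.1025 / 0.4389 × 100 = 23.35 %

23.35 %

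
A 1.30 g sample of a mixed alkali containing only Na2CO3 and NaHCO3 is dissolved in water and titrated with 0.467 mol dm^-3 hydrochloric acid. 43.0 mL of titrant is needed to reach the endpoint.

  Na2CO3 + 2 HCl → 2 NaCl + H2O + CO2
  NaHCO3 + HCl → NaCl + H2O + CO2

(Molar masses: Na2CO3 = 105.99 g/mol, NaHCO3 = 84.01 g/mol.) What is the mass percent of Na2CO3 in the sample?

n(HCl) = 0.0430 × 0.467 = 0.0201 mol
Let x = n(Na2CO3), y = n(NaHCO3).
Titrant: 2x + 1y = 0.0201;  mass: 105.99x + 84.01y = 1.30
Solving, x = 6.24 × 10^-3 mol, y = 7.60 × 10^-3 mol
mass of Na2CO3 = 6.24 × 10^-3 × 105.99 = 0.661 g
% Na2CO3 = 0.661 / 1.30 × 100 = 50.9 %

50.9 %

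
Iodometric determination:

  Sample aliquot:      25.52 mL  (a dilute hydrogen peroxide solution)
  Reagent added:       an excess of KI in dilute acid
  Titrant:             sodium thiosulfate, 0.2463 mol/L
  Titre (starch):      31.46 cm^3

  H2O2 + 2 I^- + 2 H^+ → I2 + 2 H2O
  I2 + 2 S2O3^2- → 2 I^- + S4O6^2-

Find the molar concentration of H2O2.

n(S2O3^2-) = 0.03146 × 0.2463 = 7.749 × 10^-3 mol
n(I2) = n(S2O3^2-)/2 = 3.874 × 10^-3 mol
n(H2O2) in the aliquot = 3.874 × 10^-3 mol (1:1 ratio)
[H2O2] = 3.874 × 10^-3 / 0.02552 = 0.1518 mol/L

0.1518 mol/L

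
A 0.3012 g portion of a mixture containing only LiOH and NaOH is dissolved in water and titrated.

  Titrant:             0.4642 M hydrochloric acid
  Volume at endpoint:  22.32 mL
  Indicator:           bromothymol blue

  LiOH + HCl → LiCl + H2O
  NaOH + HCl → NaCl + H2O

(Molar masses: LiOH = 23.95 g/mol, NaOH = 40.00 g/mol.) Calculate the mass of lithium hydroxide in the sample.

n(HCl) = 0.02232 × 0.4642 = 0.01036 mol
Let x = n(LiOH), y = n(NaOH).
Titrant: 1x + 1y = 0.01036;  mass: 23.95x + 40.00y = 0.3012
Solving, x = 7.055 × 10^-3 mol, y = 3.306 × 10^-3 mol
mass of LiOH = 7.055 × 10^-3 × 23.95 = 0.1690 g

0.1690 g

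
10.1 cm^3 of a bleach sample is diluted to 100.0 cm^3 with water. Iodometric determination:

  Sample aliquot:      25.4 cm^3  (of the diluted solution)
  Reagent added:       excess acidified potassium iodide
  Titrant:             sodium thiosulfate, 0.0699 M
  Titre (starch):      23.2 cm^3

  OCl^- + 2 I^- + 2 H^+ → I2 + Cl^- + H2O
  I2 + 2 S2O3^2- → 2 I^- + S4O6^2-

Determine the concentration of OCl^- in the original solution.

n(S2O3^2-) = 0.0232 × 0.0699 = 1.62 × 10^-3 mol
n(I2) = n(S2O3^2-)/2 = 8.11 × 10^-4 mol
n(OCl^-) in the aliquot = 8.11 × 10^-4 mol (1:1 ratio)
[OCl^-]_dilute = 8.11 × 10^-4 / 0.0254 = 0.0319 mol/L
[OCl^-]_original = 0.0319 × 100.0/10.1 = 0.316 mol/L

0.316 M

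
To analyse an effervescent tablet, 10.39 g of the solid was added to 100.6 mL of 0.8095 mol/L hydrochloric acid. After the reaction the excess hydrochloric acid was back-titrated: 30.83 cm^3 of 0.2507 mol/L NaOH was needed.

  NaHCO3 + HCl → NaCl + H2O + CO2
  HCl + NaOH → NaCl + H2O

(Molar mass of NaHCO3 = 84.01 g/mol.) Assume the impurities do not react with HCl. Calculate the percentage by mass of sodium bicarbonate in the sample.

59.60 %

n(HCl) added = 0.1006 × 0.8095 = 0.08144 mol
n(NaOH) used in back-titration = 0.03083 × 0.2507 = 7.729 × 10^-3 mol
n(HCl) left over = 7.729 × 10^-3 mol (1:1 ratio)
n(HCl) consumed by analyte = 0.08144 − 7.729 × 10^-3 = 0.07371 mol
n(NaHCO3) = 0.07371 mol (1:1 ratio)
mass of NaHCO3 = 0.07371 × 84.01 = 6.192 g
% NaHCO3 = 6.192 / 10.39 × 100 = 59.60 %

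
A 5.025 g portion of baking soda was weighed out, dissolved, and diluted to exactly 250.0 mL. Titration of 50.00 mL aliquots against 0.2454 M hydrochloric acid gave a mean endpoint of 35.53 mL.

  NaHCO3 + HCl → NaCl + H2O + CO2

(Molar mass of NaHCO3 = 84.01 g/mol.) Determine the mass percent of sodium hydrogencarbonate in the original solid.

72.88 %

n(HCl) per titration = 0.03553 × 0.2454 = 8.719 × 10^-3 mol
n(NaHCO3) in each aliquot = 8.719 × 10^-3 mol (1:1 ratio)
n(NaHCO3) in the whole flask = 8.719 × 10^-3 × 250.0/50.00 = 0.04360 mol
mass of NaHCO3 = 0.04360 × 84.01 = 3.662 g
% NaHCO3 = 3.662 / 5.025 × 100 = 72.88 %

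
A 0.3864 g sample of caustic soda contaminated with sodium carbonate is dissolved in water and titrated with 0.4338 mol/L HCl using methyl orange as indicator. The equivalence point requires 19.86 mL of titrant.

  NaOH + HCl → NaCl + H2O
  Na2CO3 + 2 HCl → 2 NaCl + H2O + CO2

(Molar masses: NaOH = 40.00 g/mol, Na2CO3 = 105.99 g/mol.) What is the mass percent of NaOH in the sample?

n(HCl) = 0.01986 × 0.4338 = 8.615 × 10^-3 mol
Let x = n(NaOH), y = n(Na2CO3).
Titrant: 1x + 2y = 8.615 × 10^-3;  mass: 40.00x + 105.99y = 0.3864
Solving, x = 5.399 × 10^-3 mol, y = 1.608 × 10^-3 mol
mass of NaOH = 5.399 × 10^-3 × 40.00 = 0.2160 g
% NaOH = 0.2160 / 0.3864 × 100 = 55.90 %

55.90 %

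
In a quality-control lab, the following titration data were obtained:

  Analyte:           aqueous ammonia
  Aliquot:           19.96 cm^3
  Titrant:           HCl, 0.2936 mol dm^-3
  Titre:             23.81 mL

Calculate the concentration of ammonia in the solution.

0.3502 mol/L

NH3 + HCl → NH4Cl
n(HCl) = 0.02381 L × 0.2936 mol/L = 6.991 × 10^-3 mol
n(NH3) = 6.991 × 10^-3 mol (1:1 mole ratio)
[NH3] = 6.991 × 10^-3 mol / 0.01996 L = 0.3502 mol/L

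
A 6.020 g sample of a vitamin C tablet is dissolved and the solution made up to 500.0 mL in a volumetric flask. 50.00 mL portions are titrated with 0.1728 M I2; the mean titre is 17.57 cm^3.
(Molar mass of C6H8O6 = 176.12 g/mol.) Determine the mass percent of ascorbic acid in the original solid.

88.82 %

C6H8O6 + I2 → C6H6O6 + 2 HI
n(I2) per titration = 0.01757 × 0.1728 = 3.036 × 10^-3 mol
n(C6H8O6) in each aliquot = 3.036 × 10^-3 mol (1:1 ratio)
n(C6H8O6) in the whole flask = 3.036 × 10^-3 × 500.0/50.00 = 0.03036 mol
mass of C6H8O6 = 0.03036 × 176.12 = 5.347 g
% C6H8O6 = 5.347 / 6.020 × 100 = 88.82 %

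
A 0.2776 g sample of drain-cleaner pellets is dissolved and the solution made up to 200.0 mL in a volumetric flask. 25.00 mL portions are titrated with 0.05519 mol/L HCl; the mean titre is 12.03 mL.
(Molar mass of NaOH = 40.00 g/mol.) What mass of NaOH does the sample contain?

NaOH + HCl → NaCl + H2O
n(HCl) per titration = 0.01203 × 0.05519 = 6.639 × 10^-4 mol
n(NaOH) in each aliquot = 6.639 × 10^-4 mol (1:1 ratio)
n(NaOH) in the whole flask = 6.639 × 10^-4 × 200.0/25.00 = 5.311 × 10^-3 mol
mass of NaOH = 5.311 × 10^-3 × 40.00 = 0.2125 g

0.2125 g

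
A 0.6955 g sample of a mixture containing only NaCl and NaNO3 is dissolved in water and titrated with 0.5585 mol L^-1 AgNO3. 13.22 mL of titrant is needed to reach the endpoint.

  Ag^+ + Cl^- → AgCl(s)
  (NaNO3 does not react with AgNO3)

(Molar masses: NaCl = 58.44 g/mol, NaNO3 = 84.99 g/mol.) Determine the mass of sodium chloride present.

n(AgNO3) = 0.01322 × 0.5585 = 7.383 × 10^-3 mol
Let x = n(NaCl), y = n(NaNO3).
Titrant: 1x = 7.383 × 10^-3;  mass: 58.44x + 84.99y = 0.6955
Solving, x = 7.383 × 10^-3 mol, y = 3.106 × 10^-3 mol
mass of NaCl = 7.383 × 10^-3 × 58.44 = 0.4315 g

0.4315 g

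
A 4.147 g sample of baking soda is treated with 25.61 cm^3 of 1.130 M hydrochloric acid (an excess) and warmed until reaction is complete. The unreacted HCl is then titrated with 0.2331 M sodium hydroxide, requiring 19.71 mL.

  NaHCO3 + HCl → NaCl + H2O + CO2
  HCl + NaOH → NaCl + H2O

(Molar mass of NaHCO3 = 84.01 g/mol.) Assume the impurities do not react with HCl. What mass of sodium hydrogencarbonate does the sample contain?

n(HCl) added = 0.02561 × 1.130 = 0.02894 mol
n(NaOH) used in back-titration = 0.01971 × 0.2331 = 4.594 × 10^-3 mol
n(HCl) left over = 4.594 × 10^-3 mol (1:1 ratio)
n(HCl) consumed by analyte = 0.02894 − 4.594 × 10^-3 = 0.02434 mol
n(NaHCO3) = 0.02434 mol (1:1 ratio)
mass of NaHCO3 = 0.02434 × 84.01 = 2.045 g

2.045 g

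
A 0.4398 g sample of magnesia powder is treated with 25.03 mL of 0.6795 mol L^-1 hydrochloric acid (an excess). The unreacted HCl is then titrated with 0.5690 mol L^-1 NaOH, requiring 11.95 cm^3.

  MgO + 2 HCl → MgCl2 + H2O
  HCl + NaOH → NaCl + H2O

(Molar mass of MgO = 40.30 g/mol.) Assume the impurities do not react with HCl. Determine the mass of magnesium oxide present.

0.2057 g

n(HCl) added = 0.02503 × 0.6795 = 0.01701 mol
n(NaOH) used in back-titration = 0.01195 × 0.5690 = 6.800 × 10^-3 mol
n(HCl) left over = 6.800 × 10^-3 mol (1:1 ratio)
n(HCl) consumed by analyte = 0.01701 − 6.800 × 10^-3 = 0.01021 mol
From the 1:2 ratio, n(MgO) = 1/2 × 0.01021 = 5.104 × 10^-3 mol
mass of MgO = 5.104 × 10^-3 × 40.30 = 0.2057 g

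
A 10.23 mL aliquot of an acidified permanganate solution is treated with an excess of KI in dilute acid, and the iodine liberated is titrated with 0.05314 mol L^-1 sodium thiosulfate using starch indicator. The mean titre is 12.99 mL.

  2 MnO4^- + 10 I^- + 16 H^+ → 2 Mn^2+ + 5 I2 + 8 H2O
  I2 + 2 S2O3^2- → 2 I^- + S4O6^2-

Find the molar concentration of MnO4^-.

n(S2O3^2-) = 0.01299 × 0.05314 = 6.903 × 10^-4 mol
n(I2) = n(S2O3^2-)/2 = 3.451 × 10^-4 mol
From the 2:5 ratio, n(MnO4^-) in the aliquot = 2/5 × 3.451 × 10^-4 = 1.381 × 10^-4 mol
[MnO4^-] = 1.381 × 10^-4 / 0.01023 = 0.01350 mol/L

0.01350 mol/L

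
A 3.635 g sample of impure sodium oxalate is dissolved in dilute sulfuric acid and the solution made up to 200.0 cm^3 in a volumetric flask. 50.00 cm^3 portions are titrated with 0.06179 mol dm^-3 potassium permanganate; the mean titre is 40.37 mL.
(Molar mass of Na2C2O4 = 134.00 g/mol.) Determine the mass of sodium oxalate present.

3.343 g

2 MnO4^- + 5 C2O4^2- + 16 H^+ → 2 Mn^2+ + 10 CO2 + 8 H2O
n(KMnO4) per titration = 0.04037 × 0.06179 = 2.494 × 10^-3 mol
From the 5:2 ratio, n(Na2C2O4) in each aliquot = 5/2 × 2.494 × 10^-3 = 6.236 × 10^-3 mol
n(Na2C2O4) in the whole flask = 6.236 × 10^-3 × 200.0/50.00 = 0.02494 mol
mass of Na2C2O4 = 0.02494 × 134.00 = 3.343 g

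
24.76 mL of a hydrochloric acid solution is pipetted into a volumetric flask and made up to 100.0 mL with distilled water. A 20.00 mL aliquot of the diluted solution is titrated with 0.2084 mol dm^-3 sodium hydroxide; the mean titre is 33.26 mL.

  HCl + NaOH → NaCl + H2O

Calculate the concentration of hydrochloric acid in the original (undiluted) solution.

n(NaOH) = 0.03326 × 0.2084 = 6.931 × 10^-3 mol
n(HCl) in the aliquot = 6.931 × 10^-3 mol (1:1 ratio)
[HCl]_dilute = 6.931 × 10^-3 / 0.02000 = 0.3466 mol/L
Dilution factor = 100.0 / 24.76 = 4.039
[HCl]_stock = 0.3466 × 4.039 = 1.400 mol/L

1.400 mol/L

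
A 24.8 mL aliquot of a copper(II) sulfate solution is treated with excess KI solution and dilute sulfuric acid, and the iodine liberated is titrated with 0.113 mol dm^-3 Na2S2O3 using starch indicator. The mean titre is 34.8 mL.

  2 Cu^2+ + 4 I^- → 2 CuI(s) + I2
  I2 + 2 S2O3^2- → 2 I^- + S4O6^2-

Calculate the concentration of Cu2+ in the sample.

0.159 mol/L

n(S2O3^2-) = 0.0348 × 0.113 = 3.93 × 10^-3 mol
n(I2) = n(S2O3^2-)/2 = 1.97 × 10^-3 mol
From the 2:1 ratio, n(Cu2+) in the aliquot = 2/1 × 1.97 × 10^-3 = 3.93 × 10^-3 mol
[Cu2+] = 3.93 × 10^-3 / 0.0248 = 0.159 mol/L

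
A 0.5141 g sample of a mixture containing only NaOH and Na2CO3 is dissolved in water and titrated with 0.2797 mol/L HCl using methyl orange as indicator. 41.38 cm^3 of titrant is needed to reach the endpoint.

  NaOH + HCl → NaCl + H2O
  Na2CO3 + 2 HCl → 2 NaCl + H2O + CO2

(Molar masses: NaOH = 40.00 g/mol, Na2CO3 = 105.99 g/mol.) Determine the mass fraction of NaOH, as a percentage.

n(HCl) = 0.04138 × 0.2797 = 0.01157 mol
Let x = n(NaOH), y = n(Na2CO3).
Titrant: 1x + 2y = 0.01157;  mass: 40.00x + 105.99y = 0.5141
Solving, x = 7.639 × 10^-3 mol, y = 1.968 × 10^-3 mol
mass of NaOH = 7.639 × 10^-3 × 40.00 = 0.3055 g
% NaOH = 0.3055 / 0.5141 × 100 = 59.43 %

59.43 %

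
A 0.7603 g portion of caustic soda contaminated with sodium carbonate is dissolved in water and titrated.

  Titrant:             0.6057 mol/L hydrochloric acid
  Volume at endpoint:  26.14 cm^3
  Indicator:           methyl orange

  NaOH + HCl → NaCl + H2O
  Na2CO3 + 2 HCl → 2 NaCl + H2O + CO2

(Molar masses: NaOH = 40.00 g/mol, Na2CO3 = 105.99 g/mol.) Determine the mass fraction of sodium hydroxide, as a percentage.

31.89 %

n(HCl) = 0.02614 × 0.6057 = 0.01583 mol
Let x = n(NaOH), y = n(Na2CO3).
Titrant: 1x + 2y = 0.01583;  mass: 40.00x + 105.99y = 0.7603
Solving, x = 6.062 × 10^-3 mol, y = 4.886 × 10^-3 mol
mass of NaOH = 6.062 × 10^-3 × 40.00 = 0.2425 g
% NaOH = 0.2425 / 0.7603 × 100 = 31.89 %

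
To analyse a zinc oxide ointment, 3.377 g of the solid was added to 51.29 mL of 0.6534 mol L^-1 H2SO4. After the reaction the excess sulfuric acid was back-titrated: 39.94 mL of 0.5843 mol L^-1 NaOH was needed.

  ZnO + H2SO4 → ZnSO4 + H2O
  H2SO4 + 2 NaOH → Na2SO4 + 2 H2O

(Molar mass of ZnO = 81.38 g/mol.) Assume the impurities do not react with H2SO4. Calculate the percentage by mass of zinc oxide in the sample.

n(H2SO4) added = 0.05129 × 0.6534 = 0.03351 mol
n(NaOH) used in back-titration = 0.03994 × 0.5843 = 0.02334 mol
From the 1:2 ratio, n(H2SO4) left over = 1/2 × 0.02334 = 0.01167 mol
n(H2SO4) consumed by analyte = 0.03351 − 0.01167 = 0.02184 mol
n(ZnO) = 0.02184 mol (1:1 ratio)
mass of ZnO = 0.02184 × 81.38 = 1.778 g
% ZnO = 1.778 / 3.377 × 100 = 52.64 %

52.64 %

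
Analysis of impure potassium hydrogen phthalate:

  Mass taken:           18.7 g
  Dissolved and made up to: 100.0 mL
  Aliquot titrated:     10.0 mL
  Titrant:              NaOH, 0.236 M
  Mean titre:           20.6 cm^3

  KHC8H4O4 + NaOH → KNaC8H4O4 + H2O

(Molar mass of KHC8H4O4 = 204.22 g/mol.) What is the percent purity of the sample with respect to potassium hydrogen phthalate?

n(NaOH) per titration = 0.0206 × 0.236 = 4.86 × 10^-3 mol
n(KHC8H4O4) in each aliquot = 4.86 × 10^-3 mol (1:1 ratio)
n(KHC8H4O4) in the whole flask = 4.86 × 10^-3 × 100.0/10.0 = 0.0486 mol
mass of KHC8H4O4 = 0.0486 × 204.22 = 9.93 g
% KHC8H4O4 = 9.93 / 18.7 × 100 = 53.1 %

53.1 %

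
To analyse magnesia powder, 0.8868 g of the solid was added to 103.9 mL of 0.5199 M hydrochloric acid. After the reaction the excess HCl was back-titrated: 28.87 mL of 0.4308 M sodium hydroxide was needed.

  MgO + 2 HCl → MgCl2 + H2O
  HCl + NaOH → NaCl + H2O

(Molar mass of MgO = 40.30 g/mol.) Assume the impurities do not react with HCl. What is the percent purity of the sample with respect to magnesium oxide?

94.48 %

n(HCl) added = 0.1039 × 0.5199 = 0.05402 mol
n(NaOH) used in back-titration = 0.02887 × 0.4308 = 0.01244 mol
n(HCl) left over = 0.01244 mol (1:1 ratio)
n(HCl) consumed by analyte = 0.05402 − 0.01244 = 0.04158 mol
From the 1:2 ratio, n(MgO) = 1/2 × 0.04158 = 0.02079 mol
mass of MgO = 0.02079 × 40.30 = 0.8378 g
% MgO = 0.8378 / 0.8868 × 100 = 94.48 %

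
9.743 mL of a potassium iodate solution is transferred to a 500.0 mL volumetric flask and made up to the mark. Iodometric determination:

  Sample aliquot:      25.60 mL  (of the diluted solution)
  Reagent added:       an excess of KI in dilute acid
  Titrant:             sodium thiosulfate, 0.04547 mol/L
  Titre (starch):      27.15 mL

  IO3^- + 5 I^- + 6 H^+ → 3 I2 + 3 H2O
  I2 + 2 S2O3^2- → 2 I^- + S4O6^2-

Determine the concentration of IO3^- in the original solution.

n(S2O3^2-) = 0.02715 × 0.04547 = 1.235 × 10^-3 mol
n(I2) = n(S2O3^2-)/2 = 6.173 × 10^-4 mol
From the 1:3 ratio, n(IO3^-) in the aliquot = 1/3 × 6.173 × 10^-4 = 2.058 × 10^-4 mol
[IO3^-]_dilute = 2.058 × 10^-4 / 0.02560 = 0.008037 mol/L
[IO3^-]_original = 0.008037 × 500.0/9.743 = 0.4125 mol/L

0.4125 mol/L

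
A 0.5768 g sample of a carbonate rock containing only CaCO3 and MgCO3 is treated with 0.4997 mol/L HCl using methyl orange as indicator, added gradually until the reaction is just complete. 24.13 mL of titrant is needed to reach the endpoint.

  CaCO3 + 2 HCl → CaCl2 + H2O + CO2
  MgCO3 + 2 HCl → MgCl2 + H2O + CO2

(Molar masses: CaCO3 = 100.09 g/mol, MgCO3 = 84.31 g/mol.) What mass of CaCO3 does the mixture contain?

n(HCl) = 0.02413 × 0.4997 = 0.01206 mol
Let x = n(CaCO3), y = n(MgCO3).
Titrant: 2x + 2y = 0.01206;  mass: 100.09x + 84.31y = 0.5768
Solving, x = 4.341 × 10^-3 mol, y = 1.688 × 10^-3 mol
mass of CaCO3 = 4.341 × 10^-3 × 100.09 = 0.4345 g

0.4345 g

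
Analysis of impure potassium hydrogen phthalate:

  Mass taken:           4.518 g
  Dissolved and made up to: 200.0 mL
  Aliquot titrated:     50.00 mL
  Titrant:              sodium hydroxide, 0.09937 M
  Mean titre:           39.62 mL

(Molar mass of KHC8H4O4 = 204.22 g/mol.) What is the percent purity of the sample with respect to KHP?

KHC8H4O4 + NaOH → KNaC8H4O4 + H2O
n(NaOH) per titration = 0.03962 × 0.09937 = 3.937 × 10^-3 mol
n(KHC8H4O4) in each aliquot = 3.937 × 10^-3 mol (1:1 ratio)
n(KHC8H4O4) in the whole flask = 3.937 × 10^-3 × 200.0/50.00 = 0.01575 mol
mass of KHC8H4O4 = 0.01575 × 204.22 = 3.216 g
% KHC8H4O4 = 3.216 / 4.518 × 100 = 71.18 %

71.18 %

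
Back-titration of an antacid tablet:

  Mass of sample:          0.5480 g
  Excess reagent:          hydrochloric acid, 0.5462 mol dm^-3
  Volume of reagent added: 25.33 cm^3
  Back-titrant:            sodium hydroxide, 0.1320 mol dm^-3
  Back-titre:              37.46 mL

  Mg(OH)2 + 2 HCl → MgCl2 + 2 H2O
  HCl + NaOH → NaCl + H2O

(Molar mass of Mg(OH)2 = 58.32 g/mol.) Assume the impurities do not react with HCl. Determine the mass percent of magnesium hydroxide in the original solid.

n(HCl) added = 0.02533 × 0.5462 = 0.01384 mol
n(NaOH) used in back-titration = 0.03746 × 0.1320 = 4.945 × 10^-3 mol
n(HCl) left over = 4.945 × 10^-3 mol (1:1 ratio)
n(HCl) consumed by analyte = 0.01384 − 4.945 × 10^-3 = 8.891 × 10^-3 mol
From the 1:2 ratio, n(Mg(OH)2) = 1/2 × 8.891 × 10^-3 = 4.445 × 10^-3 mol
mass of Mg(OH)2 = 4.445 × 10^-3 × 58.32 = 0.2592 g
% Mg(OH)2 = 0.2592 / 0.5480 × 100 = 47.31 %

47.31 %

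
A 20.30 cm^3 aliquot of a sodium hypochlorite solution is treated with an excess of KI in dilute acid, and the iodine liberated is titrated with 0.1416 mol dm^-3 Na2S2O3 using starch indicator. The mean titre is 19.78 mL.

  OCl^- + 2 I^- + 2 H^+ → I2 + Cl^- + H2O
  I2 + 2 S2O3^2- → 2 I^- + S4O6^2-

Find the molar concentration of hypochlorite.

0.06899 mol/L

n(S2O3^2-) = 0.01978 × 0.1416 = 2.801 × 10^-3 mol
n(I2) = n(S2O3^2-)/2 = 1.400 × 10^-3 mol
n(OCl^-) in the aliquot = 1.400 × 10^-3 mol (1:1 ratio)
[OCl^-] = 1.400 × 10^-3 / 0.02030 = 0.06899 mol/L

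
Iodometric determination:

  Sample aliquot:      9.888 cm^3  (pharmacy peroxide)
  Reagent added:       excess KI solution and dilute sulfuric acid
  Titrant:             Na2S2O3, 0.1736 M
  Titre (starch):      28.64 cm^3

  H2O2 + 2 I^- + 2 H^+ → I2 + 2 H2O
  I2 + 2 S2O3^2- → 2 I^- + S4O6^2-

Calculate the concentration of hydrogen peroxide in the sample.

n(S2O3^2-) = 0.02864 × 0.1736 = 4.972 × 10^-3 mol
n(I2) = n(S2O3^2-)/2 = 2.486 × 10^-3 mol
n(H2O2) in the aliquot = 2.486 × 10^-3 mol (1:1 ratio)
[H2O2] = 2.486 × 10^-3 / 0.009888 = 0.2514 mol/L

0.2514 M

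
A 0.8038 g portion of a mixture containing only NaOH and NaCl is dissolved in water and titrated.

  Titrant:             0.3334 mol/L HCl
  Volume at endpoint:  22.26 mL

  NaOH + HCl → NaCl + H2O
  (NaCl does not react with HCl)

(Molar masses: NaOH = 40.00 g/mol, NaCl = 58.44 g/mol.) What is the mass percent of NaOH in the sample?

36.93 %

n(HCl) = 0.02226 × 0.3334 = 7.421 × 10^-3 mol
Let x = n(NaOH), y = n(NaCl).
Titrant: 1x = 7.421 × 10^-3;  mass: 40.00x + 58.44y = 0.8038
Solving, x = 7.421 × 10^-3 mol, y = 8.675 × 10^-3 mol
mass of NaOH = 7.421 × 10^-3 × 40.00 = 0.2969 g
% NaOH = 0.2969 / 0.8038 × 100 = 36.93 %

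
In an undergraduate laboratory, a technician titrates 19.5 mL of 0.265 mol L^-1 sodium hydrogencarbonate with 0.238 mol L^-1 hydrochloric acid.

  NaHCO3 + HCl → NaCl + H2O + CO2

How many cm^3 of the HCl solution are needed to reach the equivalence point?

21.7 mL

n(NaHCO3) = 0.0195 L × 0.265 mol/L = 5.17 × 10^-3 mol
n(HCl) = 5.17 × 10^-3 mol (1:1 stoichiometry)
V(HCl) = 5.17 × 10^-3 mol / 0.238 mol/L = 0.0217 L = 21.7 mL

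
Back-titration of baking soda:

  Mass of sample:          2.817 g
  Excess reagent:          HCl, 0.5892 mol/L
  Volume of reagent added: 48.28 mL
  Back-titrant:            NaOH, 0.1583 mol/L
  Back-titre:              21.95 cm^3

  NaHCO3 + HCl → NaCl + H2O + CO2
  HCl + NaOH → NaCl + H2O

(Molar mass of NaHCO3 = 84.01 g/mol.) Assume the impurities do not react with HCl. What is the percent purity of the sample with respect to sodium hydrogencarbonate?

n(HCl) added = 0.04828 × 0.5892 = 0.02845 mol
n(NaOH) used in back-titration = 0.02195 × 0.1583 = 3.475 × 10^-3 mol
n(HCl) left over = 3.475 × 10^-3 mol (1:1 ratio)
n(HCl) consumed by analyte = 0.02845 − 3.475 × 10^-3 = 0.02497 mol
n(NaHCO3) = 0.02497 mol (1:1 ratio)
mass of NaHCO3 = 0.02497 × 84.01 = 2.098 g
% NaHCO3 = 2.098 / 2.817 × 100 = 74.47 %

74.47 %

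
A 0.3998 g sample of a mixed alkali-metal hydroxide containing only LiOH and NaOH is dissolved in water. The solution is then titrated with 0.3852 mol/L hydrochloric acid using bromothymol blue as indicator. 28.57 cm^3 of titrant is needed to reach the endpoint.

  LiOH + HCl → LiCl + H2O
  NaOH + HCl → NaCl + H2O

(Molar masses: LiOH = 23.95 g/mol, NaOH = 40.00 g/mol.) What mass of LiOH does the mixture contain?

0.06030 g

n(HCl) = 0.02857 × 0.3852 = 0.01101 mol
Let x = n(LiOH), y = n(NaOH).
Titrant: 1x + 1y = 0.01101;  mass: 23.95x + 40.00y = 0.3998
Solving, x = 2.518 × 10^-3 mol, y = 8.488 × 10^-3 mol
mass of LiOH = 2.518 × 10^-3 × 23.95 = 0.06030 g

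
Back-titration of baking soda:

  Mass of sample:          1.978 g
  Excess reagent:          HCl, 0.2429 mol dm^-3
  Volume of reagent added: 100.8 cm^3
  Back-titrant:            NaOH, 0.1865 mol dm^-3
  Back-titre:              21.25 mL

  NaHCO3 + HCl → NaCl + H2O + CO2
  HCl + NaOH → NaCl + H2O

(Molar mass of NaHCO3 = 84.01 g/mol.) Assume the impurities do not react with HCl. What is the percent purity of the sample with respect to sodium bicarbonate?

87.16 %

n(HCl) added = 0.1008 × 0.2429 = 0.02448 mol
n(NaOH) used in back-titration = 0.02125 × 0.1865 = 3.963 × 10^-3 mol
n(HCl) left over = 3.963 × 10^-3 mol (1:1 ratio)
n(HCl) consumed by analyte = 0.02448 − 3.963 × 10^-3 = 0.02052 mol
n(NaHCO3) = 0.02052 mol (1:1 ratio)
mass of NaHCO3 = 0.02052 × 84.01 = 1.724 g
% NaHCO3 = 1.724 / 1.978 × 100 = 87.16 %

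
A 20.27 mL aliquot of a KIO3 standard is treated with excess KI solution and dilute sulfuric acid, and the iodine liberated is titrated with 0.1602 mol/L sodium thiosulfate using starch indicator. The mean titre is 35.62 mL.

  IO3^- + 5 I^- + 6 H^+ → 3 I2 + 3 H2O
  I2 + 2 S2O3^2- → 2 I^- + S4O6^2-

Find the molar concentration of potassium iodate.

0.04692 mol/L

n(S2O3^2-) = 0.03562 × 0.1602 = 5.706 × 10^-3 mol
n(I2) = n(S2O3^2-)/2 = 2.853 × 10^-3 mol
From the 1:3 ratio, n(IO3^-) in the aliquot = 1/3 × 2.853 × 10^-3 = 9.511 × 10^-4 mol
[IO3^-] = 9.511 × 10^-4 / 0.02027 = 0.04692 mol/L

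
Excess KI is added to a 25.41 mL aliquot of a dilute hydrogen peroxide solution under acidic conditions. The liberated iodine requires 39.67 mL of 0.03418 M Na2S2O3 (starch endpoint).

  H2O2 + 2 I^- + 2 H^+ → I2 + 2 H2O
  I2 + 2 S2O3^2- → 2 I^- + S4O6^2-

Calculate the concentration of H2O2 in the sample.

n(S2O3^2-) = 0.03967 × 0.03418 = 1.356 × 10^-3 mol
n(I2) = n(S2O3^2-)/2 = 6.780 × 10^-4 mol
n(H2O2) in the aliquot = 6.780 × 10^-4 mol (1:1 ratio)
[H2O2] = 6.780 × 10^-4 / 0.02541 = 0.02668 mol/L

0.02668 M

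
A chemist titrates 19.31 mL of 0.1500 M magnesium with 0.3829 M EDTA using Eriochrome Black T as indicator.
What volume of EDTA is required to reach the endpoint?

Mg^2+ + EDTA^4- → [Mg(EDTA)]^2-
n(Mg2+) = 0.01931 L × 0.1500 mol/L = 2.896 × 10^-3 mol
n(EDTA) = 2.896 × 10^-3 mol (1:1 stoichiometry)
V(EDTA) = 2.896 × 10^-3 mol / 0.3829 mol/L = 0.007565 L = 7.565 mL

7.565 mL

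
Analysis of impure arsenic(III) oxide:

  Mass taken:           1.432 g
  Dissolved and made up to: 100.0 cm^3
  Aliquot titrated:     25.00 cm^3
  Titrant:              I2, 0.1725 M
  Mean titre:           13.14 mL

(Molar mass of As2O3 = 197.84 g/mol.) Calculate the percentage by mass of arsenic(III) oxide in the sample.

62.63 %

As2O3 + 2 I2 + 2 H2O → As2O5 + 4 HI
n(I2) per titration = 0.01314 × 0.1725 = 2.267 × 10^-3 mol
From the 1:2 ratio, n(As2O3) in each aliquot = 1/2 × 2.267 × 10^-3 = 1.133 × 10^-3 mol
n(As2O3) in the whole flask = 1.133 × 10^-3 × 100.0/25.00 = 4.533 × 10^-3 mol
mass of As2O3 = 4.533 × 10^-3 × 197.84 = 0.8969 g
% As2O3 = 0.8969 / 1.432 × 100 = 62.63 %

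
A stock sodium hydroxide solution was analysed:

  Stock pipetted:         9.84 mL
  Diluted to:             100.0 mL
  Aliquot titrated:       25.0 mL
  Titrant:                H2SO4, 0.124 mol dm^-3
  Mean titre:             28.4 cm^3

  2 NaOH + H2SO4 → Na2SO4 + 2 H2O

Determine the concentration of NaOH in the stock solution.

n(H2SO4) = 0.0284 × 0.124 = 3.52 × 10^-3 mol
From the 2:1 ratio, n(NaOH) in the aliquot = 2/1 × 3.52 × 10^-3 = 7.04 × 10^-3 mol
[NaOH]_dilute = 7.04 × 10^-3 / 0.0250 = 0.282 mol/L
Dilution factor = 100.0 / 9.84 = 10.16
[NaOH]_stock = 0.282 × 10.16 = 2.86 mol/L

2.86 mol/L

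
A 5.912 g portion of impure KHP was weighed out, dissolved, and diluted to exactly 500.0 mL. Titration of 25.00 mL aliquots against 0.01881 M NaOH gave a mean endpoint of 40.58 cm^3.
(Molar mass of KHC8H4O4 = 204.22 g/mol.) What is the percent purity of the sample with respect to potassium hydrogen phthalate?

KHC8H4O4 + NaOH → KNaC8H4O4 + H2O
n(NaOH) per titration = 0.04058 × 0.01881 = 7.633 × 10^-4 mol
n(KHC8H4O4) in each aliquot = 7.633 × 10^-4 mol (1:1 ratio)
n(KHC8H4O4) in the whole flask = 7.633 × 10^-4 × 500.0/25.00 = 0.01527 mol
mass of KHC8H4O4 = 0.01527 × 204.22 = 3.118 g
% KHC8H4O4 = 3.118 / 5.912 × 100 = 52.73 %

52.73 %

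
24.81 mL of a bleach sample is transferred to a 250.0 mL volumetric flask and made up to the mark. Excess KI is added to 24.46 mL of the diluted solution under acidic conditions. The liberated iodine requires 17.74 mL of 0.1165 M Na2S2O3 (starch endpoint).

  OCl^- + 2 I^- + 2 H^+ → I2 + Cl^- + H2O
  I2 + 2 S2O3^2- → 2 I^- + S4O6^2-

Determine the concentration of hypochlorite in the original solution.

0.4257 M

n(S2O3^2-) = 0.01774 × 0.1165 = 2.067 × 10^-3 mol
n(I2) = n(S2O3^2-)/2 = 1.033 × 10^-3 mol
n(OCl^-) in the aliquot = 1.033 × 10^-3 mol (1:1 ratio)
[OCl^-]_dilute = 1.033 × 10^-3 / 0.02446 = 0.04225 mol/L
[OCl^-]_original = 0.04225 × 250.0/24.81 = 0.4257 mol/L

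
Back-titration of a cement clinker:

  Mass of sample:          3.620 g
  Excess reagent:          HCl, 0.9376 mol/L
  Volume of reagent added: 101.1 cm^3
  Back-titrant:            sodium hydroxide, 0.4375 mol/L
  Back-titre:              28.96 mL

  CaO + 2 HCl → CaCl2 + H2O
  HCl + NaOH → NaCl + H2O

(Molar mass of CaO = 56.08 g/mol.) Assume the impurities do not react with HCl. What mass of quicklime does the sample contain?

2.303 g

n(HCl) added = 0.1011 × 0.9376 = 0.09479 mol
n(NaOH) used in back-titration = 0.02896 × 0.4375 = 0.01267 mol
n(HCl) left over = 0.01267 mol (1:1 ratio)
n(HCl) consumed by analyte = 0.09479 − 0.01267 = 0.08212 mol
From the 1:2 ratio, n(CaO) = 1/2 × 0.08212 = 0.04106 mol
mass of CaO = 0.04106 × 56.08 = 2.303 g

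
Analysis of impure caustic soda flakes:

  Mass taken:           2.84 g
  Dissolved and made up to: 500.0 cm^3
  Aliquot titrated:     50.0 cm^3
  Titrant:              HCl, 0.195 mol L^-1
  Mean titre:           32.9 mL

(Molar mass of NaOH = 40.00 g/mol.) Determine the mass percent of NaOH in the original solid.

90.4 %

NaOH + HCl → NaCl + H2O
n(HCl) per titration = 0.0329 × 0.195 = 6.42 × 10^-3 mol
n(NaOH) in each aliquot = 6.42 × 10^-3 mol (1:1 ratio)
n(NaOH) in the whole flask = 6.42 × 10^-3 × 500.0/50.0 = 0.0642 mol
mass of NaOH = 0.0642 × 40.00 = 2.57 g
% NaOH = 2.57 / 2.84 × 100 = 90.4 %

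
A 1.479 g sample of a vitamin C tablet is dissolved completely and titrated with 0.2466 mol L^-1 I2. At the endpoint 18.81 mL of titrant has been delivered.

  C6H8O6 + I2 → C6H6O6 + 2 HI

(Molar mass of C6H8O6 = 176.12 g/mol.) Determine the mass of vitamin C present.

n(I2) = 0.01881 L × 0.2466 mol/L = 4.639 × 10^-3 mol
n(C6H8O6) = 4.639 × 10^-3 mol (1:1 ratio)
mass of C6H8O6 = 4.639 × 10^-3 × 176.12 g/mol = 0.8169 g

0.8169 g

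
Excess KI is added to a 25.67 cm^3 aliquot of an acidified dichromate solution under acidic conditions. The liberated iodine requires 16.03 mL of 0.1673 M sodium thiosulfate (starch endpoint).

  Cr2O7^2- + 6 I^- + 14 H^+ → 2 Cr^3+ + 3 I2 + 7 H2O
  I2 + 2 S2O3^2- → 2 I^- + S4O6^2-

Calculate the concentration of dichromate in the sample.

0.01741 M

n(S2O3^2-) = 0.01603 × 0.1673 = 2.682 × 10^-3 mol
n(I2) = n(S2O3^2-)/2 = 1.341 × 10^-3 mol
From the 1:3 ratio, n(Cr2O7^2-) in the aliquot = 1/3 × 1.341 × 10^-3 = 4.470 × 10^-4 mol
[Cr2O7^2-] = 4.470 × 10^-4 / 0.02567 = 0.01741 mol/L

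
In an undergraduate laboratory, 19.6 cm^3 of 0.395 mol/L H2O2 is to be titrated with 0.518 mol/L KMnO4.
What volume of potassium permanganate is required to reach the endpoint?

2 MnO4^- + 5 H2O2 + 6 H^+ → 2 Mn^2+ + 5 O2 + 8 H2O
n(H2O2) = 0.0196 L × 0.395 mol/L = 7.74 × 10^-3 mol
From the 2:5 stoichiometry, n(KMnO4) = 2/5 × 7.74 × 10^-3 = 3.10 × 10^-3 mol
V(KMnO4) = 3.10 × 10^-3 mol / 0.518 mol/L = 0.00598 L = 5.98 mL

5.98 mL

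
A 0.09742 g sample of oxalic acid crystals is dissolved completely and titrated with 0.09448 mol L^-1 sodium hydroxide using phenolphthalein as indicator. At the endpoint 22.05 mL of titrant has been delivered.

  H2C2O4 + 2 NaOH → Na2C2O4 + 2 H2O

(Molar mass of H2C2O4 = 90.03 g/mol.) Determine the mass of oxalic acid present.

0.09378 g

n(NaOH) = 0.02205 L × 0.09448 mol/L = 2.083 × 10^-3 mol
From the 1:2 ratio, n(H2C2O4) = 1/2 × 2.083 × 10^-3 = 1.042 × 10^-3 mol
mass of H2C2O4 = 1.042 × 10^-3 × 90.03 g/mol = 0.09378 g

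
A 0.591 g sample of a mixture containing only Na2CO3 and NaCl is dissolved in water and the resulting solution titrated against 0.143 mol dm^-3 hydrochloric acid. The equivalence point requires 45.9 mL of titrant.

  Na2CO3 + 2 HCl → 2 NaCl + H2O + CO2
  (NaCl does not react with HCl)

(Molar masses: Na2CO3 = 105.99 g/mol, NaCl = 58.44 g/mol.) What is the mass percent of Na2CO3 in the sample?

n(HCl) = 0.0459 × 0.143 = 6.56 × 10^-3 mol
Let x = n(Na2CO3), y = n(NaCl).
Titrant: 2x = 6.56 × 10^-3;  mass: 105.99x + 58.44y = 0.591
Solving, x = 3.28 × 10^-3 mol, y = 4.16 × 10^-3 mol
mass of Na2CO3 = 3.28 × 10^-3 × 105.99 = 0.348 g
% Na2CO3 = 0.348 / 0.591 × 100 = 58.9 %

58.9 %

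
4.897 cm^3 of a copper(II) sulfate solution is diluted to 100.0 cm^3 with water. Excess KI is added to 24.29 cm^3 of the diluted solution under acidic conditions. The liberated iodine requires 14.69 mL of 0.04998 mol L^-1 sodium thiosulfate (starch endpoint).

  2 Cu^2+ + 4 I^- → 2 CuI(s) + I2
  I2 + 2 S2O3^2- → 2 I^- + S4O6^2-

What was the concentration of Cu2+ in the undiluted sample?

0.6172 mol/L

n(S2O3^2-) = 0.01469 × 0.04998 = 7.342 × 10^-4 mol
n(I2) = n(S2O3^2-)/2 = 3.671 × 10^-4 mol
From the 2:1 ratio, n(Cu2+) in the aliquot = 2/1 × 3.671 × 10^-4 = 7.342 × 10^-4 mol
[Cu2+]_dilute = 7.342 × 10^-4 / 0.02429 = 0.03023 mol/L
[Cu2+]_original = 0.03023 × 100.0/4.897 = 0.6172 mol/L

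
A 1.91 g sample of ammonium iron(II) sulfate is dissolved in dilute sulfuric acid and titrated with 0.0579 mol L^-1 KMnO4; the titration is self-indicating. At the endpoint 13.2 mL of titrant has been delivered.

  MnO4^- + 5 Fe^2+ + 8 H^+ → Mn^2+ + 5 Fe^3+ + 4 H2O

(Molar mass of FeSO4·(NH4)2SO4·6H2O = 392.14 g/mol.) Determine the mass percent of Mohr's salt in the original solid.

n(KMnO4) = 0.0132 L × 0.0579 mol/L = 7.64 × 10^-4 mol
From the 5:1 ratio, n(FeSO4·(NH4)2SO4·6H2O) = 5/1 × 7.64 × 10^-4 = 3.82 × 10^-3 mol
mass of FeSO4·(NH4)2SO4·6H2O = 3.82 × 10^-3 × 392.14 g/mol = 1.50 g
% FeSO4·(NH4)2SO4·6H2O = 1.50 / 1.91 × 100 = 78.5 %

78.5 %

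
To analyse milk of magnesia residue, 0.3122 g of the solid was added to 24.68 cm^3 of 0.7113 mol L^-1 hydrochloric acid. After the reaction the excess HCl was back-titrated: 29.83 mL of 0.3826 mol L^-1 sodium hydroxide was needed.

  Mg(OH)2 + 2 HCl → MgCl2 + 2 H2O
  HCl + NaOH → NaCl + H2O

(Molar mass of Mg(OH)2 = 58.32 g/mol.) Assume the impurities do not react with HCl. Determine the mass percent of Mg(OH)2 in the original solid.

n(HCl) added = 0.02468 × 0.7113 = 0.01755 mol
n(NaOH) used in back-titration = 0.02983 × 0.3826 = 0.01141 mol
n(HCl) left over = 0.01141 mol (1:1 ratio)
n(HCl) consumed by analyte = 0.01755 − 0.01141 = 6.142 × 10^-3 mol
From the 1:2 ratio, n(Mg(OH)2) = 1/2 × 6.142 × 10^-3 = 3.071 × 10^-3 mol
mass of Mg(OH)2 = 3.071 × 10^-3 × 58.32 = 0.1791 g
% Mg(OH)2 = 0.1791 / 0.3122 × 100 = 57.37 %

57.37 %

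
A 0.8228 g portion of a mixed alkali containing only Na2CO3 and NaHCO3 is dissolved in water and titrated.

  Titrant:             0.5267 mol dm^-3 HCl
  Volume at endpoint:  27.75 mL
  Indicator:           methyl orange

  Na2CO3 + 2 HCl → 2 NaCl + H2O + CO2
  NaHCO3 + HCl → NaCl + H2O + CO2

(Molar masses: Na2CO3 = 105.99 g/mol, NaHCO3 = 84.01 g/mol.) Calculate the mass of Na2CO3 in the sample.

0.6922 g

n(HCl) = 0.02775 × 0.5267 = 0.01462 mol
Let x = n(Na2CO3), y = n(NaHCO3).
Titrant: 2x + 1y = 0.01462;  mass: 105.99x + 84.01y = 0.8228
Solving, x = 6.530 × 10^-3 mol, y = 1.555 × 10^-3 mol
mass of Na2CO3 = 6.530 × 10^-3 × 105.99 = 0.6922 g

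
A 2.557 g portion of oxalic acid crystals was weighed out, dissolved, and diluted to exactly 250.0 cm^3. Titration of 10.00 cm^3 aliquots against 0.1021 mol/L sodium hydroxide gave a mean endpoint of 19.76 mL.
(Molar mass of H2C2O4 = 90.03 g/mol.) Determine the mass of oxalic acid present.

H2C2O4 + 2 NaOH → Na2C2O4 + 2 H2O
n(NaOH) per titration = 0.01976 × 0.1021 = 2.017 × 10^-3 mol
From the 1:2 ratio, n(H2C2O4) in each aliquot = 1/2 × 2.017 × 10^-3 = 1.009 × 10^-3 mol
n(H2C2O4) in the whole flask = 1.009 × 10^-3 × 250.0/10.00 = 0.02522 mol
mass of H2C2O4 = 0.02522 × 90.03 = 2.270 g

2.270 g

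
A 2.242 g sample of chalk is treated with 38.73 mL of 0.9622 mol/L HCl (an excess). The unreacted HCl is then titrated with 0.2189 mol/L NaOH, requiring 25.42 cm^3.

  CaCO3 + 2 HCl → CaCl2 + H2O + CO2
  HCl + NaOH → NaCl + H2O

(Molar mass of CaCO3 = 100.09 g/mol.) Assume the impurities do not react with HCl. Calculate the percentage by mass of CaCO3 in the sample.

70.76 %

n(HCl) added = 0.03873 × 0.9622 = 0.03727 mol
n(NaOH) used in back-titration = 0.02542 × 0.2189 = 5.564 × 10^-3 mol
n(HCl) left over = 5.564 × 10^-3 mol (1:1 ratio)
n(HCl) consumed by analyte = 0.03727 − 5.564 × 10^-3 = 0.03170 mol
From the 1:2 ratio, n(CaCO3) = 1/2 × 0.03170 = 0.01585 mol
mass of CaCO3 = 0.01585 × 100.09 = 1.587 g
% CaCO3 = 1.587 / 2.242 × 100 = 70.76 %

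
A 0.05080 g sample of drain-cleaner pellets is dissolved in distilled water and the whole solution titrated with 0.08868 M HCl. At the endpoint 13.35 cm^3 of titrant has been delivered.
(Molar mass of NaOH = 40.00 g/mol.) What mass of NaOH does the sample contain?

NaOH + HCl → NaCl + H2O
n(HCl) = 0.01335 L × 0.08868 mol/L = 1.184 × 10^-3 mol
n(NaOH) = 1.184 × 10^-3 mol (1:1 ratio)
mass of NaOH = 1.184 × 10^-3 × 40.00 g/mol = 0.04736 g

0.04736 g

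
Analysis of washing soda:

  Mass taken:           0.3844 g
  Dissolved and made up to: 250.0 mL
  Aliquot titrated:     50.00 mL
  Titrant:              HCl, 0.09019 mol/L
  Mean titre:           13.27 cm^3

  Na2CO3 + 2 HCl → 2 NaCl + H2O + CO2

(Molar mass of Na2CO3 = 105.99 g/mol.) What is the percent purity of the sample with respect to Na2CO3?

n(HCl) per titration = 0.01327 × 0.09019 = 1.197 × 10^-3 mol
From the 1:2 ratio, n(Na2CO3) in each aliquot = 1/2 × 1.197 × 10^-3 = 5.984 × 10^-4 mol
n(Na2CO3) in the whole flask = 5.984 × 10^-4 × 250.0/50.00 = 2.992 × 10^-3 mol
mass of Na2CO3 = 2.992 × 10^-3 × 105.99 = 0.3171 g
% Na2CO3 = 0.3171 / 0.3844 × 100 = 82.50 %

82.50 %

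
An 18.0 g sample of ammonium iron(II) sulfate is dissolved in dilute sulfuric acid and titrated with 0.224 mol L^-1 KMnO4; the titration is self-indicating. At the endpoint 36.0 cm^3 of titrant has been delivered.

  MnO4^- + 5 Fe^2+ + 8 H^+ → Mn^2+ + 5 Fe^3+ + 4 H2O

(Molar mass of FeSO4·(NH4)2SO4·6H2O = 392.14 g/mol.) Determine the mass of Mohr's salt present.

15.8 g

n(KMnO4) = 0.0360 L × 0.224 mol/L = 8.06 × 10^-3 mol
From the 5:1 ratio, n(FeSO4·(NH4)2SO4·6H2O) = 5/1 × 8.06 × 10^-3 = 0.0403 mol
mass of FeSO4·(NH4)2SO4·6H2O = 0.0403 × 392.14 g/mol = 15.8 g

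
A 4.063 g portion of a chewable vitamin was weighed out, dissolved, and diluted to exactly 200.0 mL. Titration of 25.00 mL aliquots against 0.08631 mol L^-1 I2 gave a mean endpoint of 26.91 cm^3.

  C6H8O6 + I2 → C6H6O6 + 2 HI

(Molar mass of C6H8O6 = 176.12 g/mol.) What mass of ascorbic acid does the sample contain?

n(I2) per titration = 0.02691 × 0.08631 = 2.323 × 10^-3 mol
n(C6H8O6) in each aliquot = 2.323 × 10^-3 mol (1:1 ratio)
n(C6H8O6) in the whole flask = 2.323 × 10^-3 × 200.0/25.00 = 0.01858 mol
mass of C6H8O6 = 0.01858 × 176.12 = 3.272 g

3.272 g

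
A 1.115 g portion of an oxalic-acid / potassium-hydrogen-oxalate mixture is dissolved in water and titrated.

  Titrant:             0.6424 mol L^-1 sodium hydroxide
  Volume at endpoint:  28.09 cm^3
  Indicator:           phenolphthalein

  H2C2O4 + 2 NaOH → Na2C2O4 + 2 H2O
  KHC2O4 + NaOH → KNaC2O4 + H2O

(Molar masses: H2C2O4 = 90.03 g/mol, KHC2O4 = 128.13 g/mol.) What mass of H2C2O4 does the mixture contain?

0.6484 g

n(NaOH) = 0.02809 × 0.6424 = 0.01805 mol
Let x = n(H2C2O4), y = n(KHC2O4).
Titrant: 2x + 1y = 0.01805;  mass: 90.03x + 128.13y = 1.115
Solving, x = 7.202 × 10^-3 mol, y = 3.642 × 10^-3 mol
mass of H2C2O4 = 7.202 × 10^-3 × 90.03 = 0.6484 g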